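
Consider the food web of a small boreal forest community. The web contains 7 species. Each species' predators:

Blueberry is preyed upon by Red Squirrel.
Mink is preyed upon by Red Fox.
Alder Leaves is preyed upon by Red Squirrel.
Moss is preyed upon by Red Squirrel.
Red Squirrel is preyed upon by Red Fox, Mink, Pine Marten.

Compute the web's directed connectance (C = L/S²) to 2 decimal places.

The web has S = 7 species and L = 7 feeding links.
C = L / S² = 7 / 49 = 0.1429 ≈ 0.14.

C = 0.14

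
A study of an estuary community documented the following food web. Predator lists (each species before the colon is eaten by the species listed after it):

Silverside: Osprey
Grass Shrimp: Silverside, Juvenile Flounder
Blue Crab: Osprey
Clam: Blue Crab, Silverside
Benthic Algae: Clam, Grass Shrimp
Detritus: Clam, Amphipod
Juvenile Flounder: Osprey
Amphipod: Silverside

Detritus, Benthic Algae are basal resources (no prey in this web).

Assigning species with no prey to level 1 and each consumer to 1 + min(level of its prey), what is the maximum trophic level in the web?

Basal resources (level 1): Detritus, Benthic Algae.
Following each consumer down to its lowest-level prey: Detritus → Clam → Blue Crab → Osprey (levels 1 through 4).
All prey of Osprey (Blue Crab 3, Silverside 3, Juvenile Flounder 3) are at level 3 or above, so Osprey is at level 1 + 3 = 4.
Every consumer has at least one prey at level 3 or below, so none exceeds level 4.

4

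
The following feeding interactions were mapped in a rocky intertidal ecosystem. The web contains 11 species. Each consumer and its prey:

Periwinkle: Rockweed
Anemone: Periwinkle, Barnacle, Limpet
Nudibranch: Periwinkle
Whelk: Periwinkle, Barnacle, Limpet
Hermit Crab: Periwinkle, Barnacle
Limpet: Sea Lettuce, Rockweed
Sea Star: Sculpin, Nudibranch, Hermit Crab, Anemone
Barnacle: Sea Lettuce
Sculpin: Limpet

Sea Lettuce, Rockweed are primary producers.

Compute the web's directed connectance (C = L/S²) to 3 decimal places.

The web has S = 11 species and L = 18 feeding links.
C = L / S² = 18 / 121 = 0.1488 ≈ 0.149.

C = 0.149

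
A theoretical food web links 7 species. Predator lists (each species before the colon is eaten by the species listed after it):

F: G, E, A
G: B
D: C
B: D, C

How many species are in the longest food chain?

One longest chain: F → G → B → D → C.
It has 5 species and 4 links.

5 species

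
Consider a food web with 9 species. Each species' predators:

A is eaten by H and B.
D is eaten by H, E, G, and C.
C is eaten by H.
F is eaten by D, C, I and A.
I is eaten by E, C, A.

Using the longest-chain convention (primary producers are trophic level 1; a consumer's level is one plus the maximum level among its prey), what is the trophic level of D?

Trophic level 2

F is a producer → level 1.
D eats F → level 2.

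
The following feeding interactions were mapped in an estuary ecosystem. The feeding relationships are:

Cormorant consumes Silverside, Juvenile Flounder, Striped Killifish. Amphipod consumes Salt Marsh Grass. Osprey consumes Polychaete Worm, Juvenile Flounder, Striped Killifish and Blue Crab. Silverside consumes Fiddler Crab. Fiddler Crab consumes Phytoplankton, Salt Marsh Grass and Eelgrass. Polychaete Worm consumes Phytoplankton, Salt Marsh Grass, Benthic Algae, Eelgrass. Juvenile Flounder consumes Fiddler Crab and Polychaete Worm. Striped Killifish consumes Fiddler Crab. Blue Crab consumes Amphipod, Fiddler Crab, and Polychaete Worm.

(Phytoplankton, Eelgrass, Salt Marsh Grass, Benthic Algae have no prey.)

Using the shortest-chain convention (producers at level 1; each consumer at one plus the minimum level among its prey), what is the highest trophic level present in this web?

4

Producers (level 1): Phytoplankton, Eelgrass, Salt Marsh Grass, Benthic Algae.
Following each consumer down to its lowest-level prey: Phytoplankton → Fiddler Crab → Juvenile Flounder → Cormorant (levels 1 through 4).
All prey of Cormorant (Juvenile Flounder 3, Silverside 3, Striped Killifish 3) are at level 3 or above, so Cormorant is at level 1 + 3 = 4.
Every consumer has at least one prey at level 3 or below, so none exceeds level 4.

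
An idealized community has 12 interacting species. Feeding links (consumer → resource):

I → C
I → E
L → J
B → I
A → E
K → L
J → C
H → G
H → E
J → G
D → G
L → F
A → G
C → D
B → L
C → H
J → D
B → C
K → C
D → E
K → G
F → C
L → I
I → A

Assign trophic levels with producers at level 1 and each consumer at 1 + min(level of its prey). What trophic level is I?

Trophic level 2

E is a producer → level 1.
I eats E → level 2.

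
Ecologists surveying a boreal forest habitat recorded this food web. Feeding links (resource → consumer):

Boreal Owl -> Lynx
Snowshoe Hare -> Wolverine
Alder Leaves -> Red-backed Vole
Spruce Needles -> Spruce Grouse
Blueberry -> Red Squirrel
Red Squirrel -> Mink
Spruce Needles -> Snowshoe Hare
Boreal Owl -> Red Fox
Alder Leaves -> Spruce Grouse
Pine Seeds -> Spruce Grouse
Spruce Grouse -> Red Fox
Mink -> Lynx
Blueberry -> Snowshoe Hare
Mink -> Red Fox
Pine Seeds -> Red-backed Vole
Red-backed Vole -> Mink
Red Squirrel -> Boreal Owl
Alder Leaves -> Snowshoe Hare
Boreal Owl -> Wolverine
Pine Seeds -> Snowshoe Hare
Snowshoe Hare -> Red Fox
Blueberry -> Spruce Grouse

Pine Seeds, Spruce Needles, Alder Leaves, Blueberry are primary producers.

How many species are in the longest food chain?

One longest chain: Blueberry → Red Squirrel → Boreal Owl → Red Fox.
It has 4 species and 3 links.

4 species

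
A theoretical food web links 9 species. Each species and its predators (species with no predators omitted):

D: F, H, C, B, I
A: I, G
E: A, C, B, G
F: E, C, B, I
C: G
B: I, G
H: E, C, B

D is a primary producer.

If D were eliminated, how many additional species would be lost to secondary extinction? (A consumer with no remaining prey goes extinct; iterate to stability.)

8

Remove D.
Round 1: F (all prey gone), H (all prey gone) → extinct.
Round 2: E (all prey gone) → extinct.
Round 3: A (all prey gone), C (all prey gone), B (all prey gone) → extinct.
Round 4: I (all prey gone), G (all prey gone) → extinct.
No further losses. Total secondary extinctions: 8.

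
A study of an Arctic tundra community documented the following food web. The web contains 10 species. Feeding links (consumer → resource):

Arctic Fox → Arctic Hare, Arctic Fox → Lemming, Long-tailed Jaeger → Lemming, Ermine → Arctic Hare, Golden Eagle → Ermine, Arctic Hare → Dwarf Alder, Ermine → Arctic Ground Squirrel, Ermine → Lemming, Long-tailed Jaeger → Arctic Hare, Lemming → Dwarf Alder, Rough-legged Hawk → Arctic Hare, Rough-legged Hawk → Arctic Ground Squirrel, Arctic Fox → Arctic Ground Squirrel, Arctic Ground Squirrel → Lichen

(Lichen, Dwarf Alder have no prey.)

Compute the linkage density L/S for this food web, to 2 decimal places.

L/S = 1.40

There are L = 14 links among S = 10 species.
L/S = 14/10 = 1.4000 ≈ 1.40.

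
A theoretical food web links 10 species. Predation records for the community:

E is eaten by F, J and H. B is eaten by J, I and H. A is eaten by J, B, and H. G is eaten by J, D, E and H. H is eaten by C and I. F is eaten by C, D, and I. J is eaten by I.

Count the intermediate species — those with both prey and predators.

5

Intermediate species (has both prey and predators): E, B, J, F, H.
Count: 5.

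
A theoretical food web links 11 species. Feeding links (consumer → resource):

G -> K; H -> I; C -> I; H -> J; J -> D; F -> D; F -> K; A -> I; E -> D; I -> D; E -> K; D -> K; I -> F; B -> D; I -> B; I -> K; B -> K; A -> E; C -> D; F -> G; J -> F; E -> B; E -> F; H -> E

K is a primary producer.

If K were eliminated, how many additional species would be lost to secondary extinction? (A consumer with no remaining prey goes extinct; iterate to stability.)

10

Remove K.
Round 1: D (all prey gone), G (all prey gone) → extinct.
Round 2: F (all prey gone), B (all prey gone) → extinct.
Round 3: J (all prey gone), E (all prey gone), I (all prey gone) → extinct.
Round 4: A (all prey gone), C (all prey gone), H (all prey gone) → extinct.
No further losses. Total secondary extinctions: 10.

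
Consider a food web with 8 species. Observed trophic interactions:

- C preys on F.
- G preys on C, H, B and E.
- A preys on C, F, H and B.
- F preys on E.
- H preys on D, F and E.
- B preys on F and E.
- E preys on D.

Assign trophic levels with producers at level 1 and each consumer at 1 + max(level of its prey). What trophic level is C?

D is a producer → level 1.
E eats D → level 2.
F eats E → level 3.
C eats F → level 4.

Trophic level 4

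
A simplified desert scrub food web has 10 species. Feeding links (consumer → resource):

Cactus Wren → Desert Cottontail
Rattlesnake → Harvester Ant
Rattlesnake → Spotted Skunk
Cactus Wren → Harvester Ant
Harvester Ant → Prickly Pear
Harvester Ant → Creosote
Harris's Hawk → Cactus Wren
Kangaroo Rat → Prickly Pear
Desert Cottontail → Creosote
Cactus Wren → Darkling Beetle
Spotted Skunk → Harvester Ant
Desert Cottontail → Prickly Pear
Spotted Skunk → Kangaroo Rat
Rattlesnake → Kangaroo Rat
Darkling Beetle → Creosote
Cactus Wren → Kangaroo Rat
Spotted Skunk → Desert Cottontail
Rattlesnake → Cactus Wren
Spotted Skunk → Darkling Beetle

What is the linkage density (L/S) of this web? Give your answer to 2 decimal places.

L/S = 1.90

There are L = 19 links among S = 10 species.
L/S = 19/10 = 1.9000 ≈ 1.90.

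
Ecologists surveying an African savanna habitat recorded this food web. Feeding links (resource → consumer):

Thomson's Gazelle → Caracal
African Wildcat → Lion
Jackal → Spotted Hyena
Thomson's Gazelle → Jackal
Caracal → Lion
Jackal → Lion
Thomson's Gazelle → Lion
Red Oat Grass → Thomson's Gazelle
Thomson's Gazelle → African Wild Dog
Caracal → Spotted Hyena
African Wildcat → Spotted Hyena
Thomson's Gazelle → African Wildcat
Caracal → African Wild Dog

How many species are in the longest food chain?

One longest chain: Red Oat Grass → Thomson's Gazelle → Caracal → African Wild Dog.
It has 4 species and 3 links.

4 species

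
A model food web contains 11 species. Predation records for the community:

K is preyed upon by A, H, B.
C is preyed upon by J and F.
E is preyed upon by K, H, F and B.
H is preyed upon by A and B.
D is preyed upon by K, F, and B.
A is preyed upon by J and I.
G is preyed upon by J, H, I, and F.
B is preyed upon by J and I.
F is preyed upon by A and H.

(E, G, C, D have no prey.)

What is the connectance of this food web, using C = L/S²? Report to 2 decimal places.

C = 0.20

The web has S = 11 species and L = 24 feeding links.
C = L / S² = 24 / 121 = 0.1983 ≈ 0.20.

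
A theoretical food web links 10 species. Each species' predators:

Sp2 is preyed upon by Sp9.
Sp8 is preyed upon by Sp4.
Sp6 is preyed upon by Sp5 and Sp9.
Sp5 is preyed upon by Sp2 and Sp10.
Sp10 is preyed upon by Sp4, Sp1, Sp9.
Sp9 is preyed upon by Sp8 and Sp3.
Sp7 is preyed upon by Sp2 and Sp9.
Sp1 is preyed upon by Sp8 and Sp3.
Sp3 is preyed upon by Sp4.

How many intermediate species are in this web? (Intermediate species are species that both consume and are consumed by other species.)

7

Intermediate species (has both prey and predators): Sp5, Sp2, Sp10, Sp1, Sp9, Sp3, Sp8.
Count: 7.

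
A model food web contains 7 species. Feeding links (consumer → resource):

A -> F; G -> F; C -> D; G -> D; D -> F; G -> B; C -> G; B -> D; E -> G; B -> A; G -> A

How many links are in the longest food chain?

One longest chain: F → D → B → G → E.
It has 5 species and 4 links.

4 links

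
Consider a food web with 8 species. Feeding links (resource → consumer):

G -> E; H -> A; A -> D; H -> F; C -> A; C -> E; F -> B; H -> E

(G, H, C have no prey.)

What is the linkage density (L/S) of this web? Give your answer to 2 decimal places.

L/S = 1.00

There are L = 8 links among S = 8 species.
L/S = 8/8 = 1.0000 ≈ 1.00.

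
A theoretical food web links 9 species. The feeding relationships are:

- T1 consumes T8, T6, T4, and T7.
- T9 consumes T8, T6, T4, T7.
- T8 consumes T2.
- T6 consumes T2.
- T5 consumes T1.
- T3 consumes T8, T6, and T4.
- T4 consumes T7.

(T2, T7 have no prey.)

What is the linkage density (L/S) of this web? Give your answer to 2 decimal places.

L/S = 1.67

There are L = 15 links among S = 9 species.
L/S = 15/9 = 1.6667 ≈ 1.67.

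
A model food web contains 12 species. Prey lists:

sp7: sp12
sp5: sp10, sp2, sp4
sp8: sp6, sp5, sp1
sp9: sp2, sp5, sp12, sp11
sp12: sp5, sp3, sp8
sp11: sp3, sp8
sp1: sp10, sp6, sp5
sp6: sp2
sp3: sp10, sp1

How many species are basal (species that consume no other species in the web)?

3

Basal species (no prey listed): sp10, sp2, sp4.
Count: 3.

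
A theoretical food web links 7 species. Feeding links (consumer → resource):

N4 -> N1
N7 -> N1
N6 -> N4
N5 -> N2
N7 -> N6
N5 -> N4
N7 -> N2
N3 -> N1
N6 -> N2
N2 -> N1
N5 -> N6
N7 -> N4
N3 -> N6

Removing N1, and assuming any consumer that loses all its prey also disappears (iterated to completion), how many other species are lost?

Remove N1.
Round 1: N4 (all prey gone), N2 (all prey gone) → extinct.
Round 2: N6 (all prey gone) → extinct.
Round 3: N3 (all prey gone), N7 (all prey gone), N5 (all prey gone) → extinct.
No further losses. Total secondary extinctions: 6.

6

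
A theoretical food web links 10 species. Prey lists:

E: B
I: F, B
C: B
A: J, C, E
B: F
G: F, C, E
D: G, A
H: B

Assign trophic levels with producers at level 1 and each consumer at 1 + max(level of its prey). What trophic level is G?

Trophic level 4

F is a producer → level 1.
B eats F → level 2.
C eats B → level 3.
G eats C (level 3); other prey at levels: F 1, E 3 → level 4.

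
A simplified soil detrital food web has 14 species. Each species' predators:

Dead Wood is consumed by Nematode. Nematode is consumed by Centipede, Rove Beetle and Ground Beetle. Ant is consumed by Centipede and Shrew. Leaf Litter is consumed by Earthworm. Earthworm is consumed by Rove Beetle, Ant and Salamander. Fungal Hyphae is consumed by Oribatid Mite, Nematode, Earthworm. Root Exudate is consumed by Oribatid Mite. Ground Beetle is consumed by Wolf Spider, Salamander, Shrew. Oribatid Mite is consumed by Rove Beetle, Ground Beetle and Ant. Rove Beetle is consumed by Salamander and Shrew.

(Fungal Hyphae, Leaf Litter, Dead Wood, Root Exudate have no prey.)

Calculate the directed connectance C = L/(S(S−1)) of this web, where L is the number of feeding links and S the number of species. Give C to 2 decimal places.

C = 0.12

The web has S = 14 species and L = 22 feeding links.
C = L / (S(S−1)) = 22 / 182 = 0.1209 ≈ 0.12.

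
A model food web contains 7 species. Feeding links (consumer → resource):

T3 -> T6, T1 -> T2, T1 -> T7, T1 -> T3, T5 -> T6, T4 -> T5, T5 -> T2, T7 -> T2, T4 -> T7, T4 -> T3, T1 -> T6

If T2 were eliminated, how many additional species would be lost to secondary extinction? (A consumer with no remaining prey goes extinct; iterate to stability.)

1

Remove T2.
Round 1: T7 (all prey gone) → extinct.
No further losses. Total secondary extinctions: 1.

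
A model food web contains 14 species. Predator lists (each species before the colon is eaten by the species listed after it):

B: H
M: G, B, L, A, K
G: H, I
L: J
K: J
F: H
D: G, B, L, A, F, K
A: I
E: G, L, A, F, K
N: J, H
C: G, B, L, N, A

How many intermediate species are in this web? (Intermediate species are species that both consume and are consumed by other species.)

Intermediate species (has both prey and predators): G, B, L, N, A, F, K.
Count: 7.

7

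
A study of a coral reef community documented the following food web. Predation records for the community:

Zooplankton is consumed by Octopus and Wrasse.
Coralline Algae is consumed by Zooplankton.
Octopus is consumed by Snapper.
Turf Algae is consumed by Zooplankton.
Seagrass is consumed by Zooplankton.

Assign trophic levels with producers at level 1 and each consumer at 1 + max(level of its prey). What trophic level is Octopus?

Trophic level 3

Turf Algae is a producer → level 1.
Zooplankton eats Turf Algae (level 1); other prey at levels: Coralline Algae 1, Seagrass 1 → level 2.
Octopus eats Zooplankton → level 3.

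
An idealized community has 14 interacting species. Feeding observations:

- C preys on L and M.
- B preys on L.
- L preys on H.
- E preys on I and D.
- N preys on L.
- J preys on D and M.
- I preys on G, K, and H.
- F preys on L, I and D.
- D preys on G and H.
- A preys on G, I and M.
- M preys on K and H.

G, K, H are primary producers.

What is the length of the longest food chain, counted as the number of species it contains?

3 species

One longest chain: G → I → A.
It has 3 species and 2 links.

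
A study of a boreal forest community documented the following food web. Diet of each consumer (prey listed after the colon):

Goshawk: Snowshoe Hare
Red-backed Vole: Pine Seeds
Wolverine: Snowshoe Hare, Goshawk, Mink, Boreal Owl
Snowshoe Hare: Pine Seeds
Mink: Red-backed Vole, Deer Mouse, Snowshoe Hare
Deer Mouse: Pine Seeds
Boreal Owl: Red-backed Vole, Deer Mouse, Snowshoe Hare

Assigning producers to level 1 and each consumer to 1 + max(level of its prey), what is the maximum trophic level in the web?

Producers (level 1): Pine Seeds.
Pine Seeds → Snowshoe Hare → Goshawk → Wolverine gives Wolverine level 4.
No species has a prey at level 4, so no species reaches level 5.

4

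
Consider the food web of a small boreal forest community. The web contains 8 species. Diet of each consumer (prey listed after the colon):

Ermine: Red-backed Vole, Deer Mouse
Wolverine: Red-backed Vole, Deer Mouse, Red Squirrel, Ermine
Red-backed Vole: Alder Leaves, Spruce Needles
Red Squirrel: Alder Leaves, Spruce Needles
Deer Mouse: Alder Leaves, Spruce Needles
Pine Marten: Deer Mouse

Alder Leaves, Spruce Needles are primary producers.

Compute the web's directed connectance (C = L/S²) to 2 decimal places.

C = 0.20

The web has S = 8 species and L = 13 feeding links.
C = L / S² = 13 / 64 = 0.2031 ≈ 0.20.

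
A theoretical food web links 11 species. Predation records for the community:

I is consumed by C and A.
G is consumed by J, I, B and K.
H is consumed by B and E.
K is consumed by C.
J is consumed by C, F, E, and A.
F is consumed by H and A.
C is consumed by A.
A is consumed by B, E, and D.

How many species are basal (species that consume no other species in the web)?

Basal species (no prey listed): G.
Count: 1.

1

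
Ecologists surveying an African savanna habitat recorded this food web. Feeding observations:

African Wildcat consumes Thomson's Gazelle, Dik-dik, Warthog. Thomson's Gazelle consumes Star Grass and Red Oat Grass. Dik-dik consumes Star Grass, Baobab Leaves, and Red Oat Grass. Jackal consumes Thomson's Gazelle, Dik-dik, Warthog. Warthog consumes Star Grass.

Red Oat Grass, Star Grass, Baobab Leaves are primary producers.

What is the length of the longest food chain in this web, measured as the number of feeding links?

One longest chain: Red Oat Grass → Dik-dik → African Wildcat.
It has 3 species and 2 links.

2 links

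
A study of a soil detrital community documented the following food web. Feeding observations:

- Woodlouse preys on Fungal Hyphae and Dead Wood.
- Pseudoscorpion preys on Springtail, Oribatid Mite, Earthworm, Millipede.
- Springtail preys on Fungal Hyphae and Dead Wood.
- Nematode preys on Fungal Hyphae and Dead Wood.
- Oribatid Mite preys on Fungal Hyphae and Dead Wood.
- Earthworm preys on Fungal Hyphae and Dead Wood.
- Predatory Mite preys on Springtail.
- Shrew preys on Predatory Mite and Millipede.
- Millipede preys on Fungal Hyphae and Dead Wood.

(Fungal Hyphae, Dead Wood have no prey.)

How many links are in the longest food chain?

3 links

One longest chain: Fungal Hyphae → Springtail → Predatory Mite → Shrew.
It has 4 species and 3 links.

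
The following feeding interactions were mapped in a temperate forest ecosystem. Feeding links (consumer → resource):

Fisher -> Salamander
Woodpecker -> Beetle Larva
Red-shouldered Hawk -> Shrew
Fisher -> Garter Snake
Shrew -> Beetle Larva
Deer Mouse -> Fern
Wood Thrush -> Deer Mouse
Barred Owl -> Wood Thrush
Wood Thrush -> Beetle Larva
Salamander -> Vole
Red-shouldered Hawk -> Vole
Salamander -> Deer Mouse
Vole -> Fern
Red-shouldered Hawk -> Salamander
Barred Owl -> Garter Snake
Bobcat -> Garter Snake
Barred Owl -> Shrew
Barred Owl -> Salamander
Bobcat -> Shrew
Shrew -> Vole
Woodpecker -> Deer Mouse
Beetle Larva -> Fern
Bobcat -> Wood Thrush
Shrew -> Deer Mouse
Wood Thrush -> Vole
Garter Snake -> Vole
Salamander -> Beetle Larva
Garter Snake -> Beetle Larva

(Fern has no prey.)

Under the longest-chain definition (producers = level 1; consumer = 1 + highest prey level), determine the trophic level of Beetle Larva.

Trophic level 2

Fern is a producer → level 1.
Beetle Larva eats Fern → level 2.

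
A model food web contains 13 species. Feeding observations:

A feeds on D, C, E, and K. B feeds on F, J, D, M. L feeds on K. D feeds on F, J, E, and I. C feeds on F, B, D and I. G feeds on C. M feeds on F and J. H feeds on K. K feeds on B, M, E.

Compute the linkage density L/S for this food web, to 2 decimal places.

L/S = 1.85

There are L = 24 links among S = 13 species.
L/S = 24/13 = 1.8462 ≈ 1.85.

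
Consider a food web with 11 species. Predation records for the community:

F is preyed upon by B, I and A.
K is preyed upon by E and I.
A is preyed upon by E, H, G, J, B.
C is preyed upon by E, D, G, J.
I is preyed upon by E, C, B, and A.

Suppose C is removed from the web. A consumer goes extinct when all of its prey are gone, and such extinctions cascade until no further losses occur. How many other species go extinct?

1

Remove C.
Round 1: D (all prey gone) → extinct.
No further losses. Total secondary extinctions: 1.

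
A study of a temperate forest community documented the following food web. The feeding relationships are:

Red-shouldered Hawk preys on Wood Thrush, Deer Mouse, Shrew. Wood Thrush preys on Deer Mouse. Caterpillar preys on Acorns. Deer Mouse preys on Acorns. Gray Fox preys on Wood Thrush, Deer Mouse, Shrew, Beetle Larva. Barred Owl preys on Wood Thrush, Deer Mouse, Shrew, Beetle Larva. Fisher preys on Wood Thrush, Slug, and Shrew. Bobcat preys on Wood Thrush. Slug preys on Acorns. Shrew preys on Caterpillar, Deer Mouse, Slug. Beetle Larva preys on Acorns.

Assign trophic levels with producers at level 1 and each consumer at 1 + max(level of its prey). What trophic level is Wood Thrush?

Acorns is a producer → level 1.
Deer Mouse eats Acorns → level 2.
Wood Thrush eats Deer Mouse → level 3.

Trophic level 3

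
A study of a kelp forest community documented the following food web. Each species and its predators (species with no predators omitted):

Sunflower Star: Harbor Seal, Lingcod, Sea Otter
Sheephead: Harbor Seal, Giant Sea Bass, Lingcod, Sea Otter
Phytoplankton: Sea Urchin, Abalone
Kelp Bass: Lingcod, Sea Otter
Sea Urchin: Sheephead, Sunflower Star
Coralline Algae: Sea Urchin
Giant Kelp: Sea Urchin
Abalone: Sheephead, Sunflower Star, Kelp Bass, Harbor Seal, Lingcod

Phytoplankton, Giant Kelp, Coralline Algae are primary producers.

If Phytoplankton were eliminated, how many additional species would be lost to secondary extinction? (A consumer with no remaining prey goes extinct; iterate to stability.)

Remove Phytoplankton.
Round 1: Abalone (all prey gone) → extinct.
Round 2: Kelp Bass (all prey gone) → extinct.
No further losses. Total secondary extinctions: 2.

2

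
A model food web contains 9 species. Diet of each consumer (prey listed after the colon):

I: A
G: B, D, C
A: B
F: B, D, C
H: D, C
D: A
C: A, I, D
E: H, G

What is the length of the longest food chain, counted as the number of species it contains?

6 species

One longest chain: B → A → I → C → H → E.
It has 6 species and 5 links.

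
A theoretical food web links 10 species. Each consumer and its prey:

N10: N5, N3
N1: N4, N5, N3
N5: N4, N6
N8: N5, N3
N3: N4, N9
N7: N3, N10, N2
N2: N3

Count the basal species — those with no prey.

3

Basal species (no prey listed): N4, N9, N6.
Count: 3.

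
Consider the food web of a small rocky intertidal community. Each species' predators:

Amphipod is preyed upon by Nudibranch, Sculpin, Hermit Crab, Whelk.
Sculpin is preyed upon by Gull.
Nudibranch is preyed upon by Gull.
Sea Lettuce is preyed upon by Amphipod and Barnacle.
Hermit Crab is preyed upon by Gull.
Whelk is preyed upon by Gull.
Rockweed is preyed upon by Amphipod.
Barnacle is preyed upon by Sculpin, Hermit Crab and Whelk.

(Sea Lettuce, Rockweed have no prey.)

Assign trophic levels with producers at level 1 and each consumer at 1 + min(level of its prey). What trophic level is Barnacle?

Trophic level 2

Sea Lettuce is a producer → level 1.
Barnacle eats Sea Lettuce → level 2.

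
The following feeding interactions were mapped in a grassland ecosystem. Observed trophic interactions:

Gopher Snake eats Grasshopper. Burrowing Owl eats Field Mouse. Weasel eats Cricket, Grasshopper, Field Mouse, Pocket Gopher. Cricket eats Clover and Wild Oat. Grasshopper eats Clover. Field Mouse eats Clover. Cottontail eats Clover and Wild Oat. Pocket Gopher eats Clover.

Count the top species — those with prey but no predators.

Top species (has prey, but nothing eats it): Cottontail, Weasel, Gopher Snake, Burrowing Owl.
Count: 4.

4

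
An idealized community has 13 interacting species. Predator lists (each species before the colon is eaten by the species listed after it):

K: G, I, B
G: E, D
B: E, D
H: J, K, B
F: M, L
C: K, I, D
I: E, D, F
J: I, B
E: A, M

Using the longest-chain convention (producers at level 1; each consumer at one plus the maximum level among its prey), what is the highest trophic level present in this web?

Producers (level 1): C, H.
H → J → I → F → L gives L level 5.
No species has a prey at level 5, so no species reaches level 6.

5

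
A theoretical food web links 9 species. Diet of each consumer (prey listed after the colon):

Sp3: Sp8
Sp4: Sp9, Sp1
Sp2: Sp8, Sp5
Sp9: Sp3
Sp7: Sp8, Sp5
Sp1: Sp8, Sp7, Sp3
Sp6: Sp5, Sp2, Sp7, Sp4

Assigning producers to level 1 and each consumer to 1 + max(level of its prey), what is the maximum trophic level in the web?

5

Producers (level 1): Sp8, Sp5.
Sp8 → Sp3 → Sp9 → Sp4 → Sp6 gives Sp6 level 5.
No species has a prey at level 5, so no species reaches level 6.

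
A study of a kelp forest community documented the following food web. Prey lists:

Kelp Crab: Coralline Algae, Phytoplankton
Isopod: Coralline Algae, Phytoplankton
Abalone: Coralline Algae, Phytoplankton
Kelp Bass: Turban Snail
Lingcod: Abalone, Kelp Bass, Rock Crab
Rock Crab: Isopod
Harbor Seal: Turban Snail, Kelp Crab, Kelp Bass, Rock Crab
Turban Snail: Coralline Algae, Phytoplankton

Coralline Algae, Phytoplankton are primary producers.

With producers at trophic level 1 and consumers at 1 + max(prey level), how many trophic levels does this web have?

4

Producers (level 1): Coralline Algae, Phytoplankton.
Coralline Algae → Turban Snail → Kelp Bass → Harbor Seal gives Harbor Seal level 4.
No species has a prey at level 4, so no species reaches level 5.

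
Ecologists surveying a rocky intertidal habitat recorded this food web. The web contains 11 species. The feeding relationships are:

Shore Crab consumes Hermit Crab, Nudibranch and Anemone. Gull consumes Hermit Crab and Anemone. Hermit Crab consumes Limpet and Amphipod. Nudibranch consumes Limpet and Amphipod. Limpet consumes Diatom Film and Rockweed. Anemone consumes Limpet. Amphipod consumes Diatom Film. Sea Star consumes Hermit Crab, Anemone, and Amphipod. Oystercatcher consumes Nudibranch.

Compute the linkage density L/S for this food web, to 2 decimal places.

There are L = 17 links among S = 11 species.
L/S = 17/11 = 1.5455 ≈ 1.55.

L/S = 1.55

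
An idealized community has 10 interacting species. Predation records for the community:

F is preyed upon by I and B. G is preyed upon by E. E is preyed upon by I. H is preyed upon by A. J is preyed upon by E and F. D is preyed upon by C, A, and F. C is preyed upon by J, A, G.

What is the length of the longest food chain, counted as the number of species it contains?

One longest chain: D → C → J → F → B.
It has 5 species and 4 links.

5 species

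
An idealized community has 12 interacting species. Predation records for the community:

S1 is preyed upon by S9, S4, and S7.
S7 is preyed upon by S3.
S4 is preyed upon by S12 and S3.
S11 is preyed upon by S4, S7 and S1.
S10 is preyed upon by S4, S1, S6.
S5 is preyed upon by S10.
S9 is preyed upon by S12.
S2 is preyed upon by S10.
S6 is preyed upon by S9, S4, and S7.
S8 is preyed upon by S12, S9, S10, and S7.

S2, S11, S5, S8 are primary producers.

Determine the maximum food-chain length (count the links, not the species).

4 links

One longest chain: S2 → S10 → S6 → S7 → S3.
It has 5 species and 4 links.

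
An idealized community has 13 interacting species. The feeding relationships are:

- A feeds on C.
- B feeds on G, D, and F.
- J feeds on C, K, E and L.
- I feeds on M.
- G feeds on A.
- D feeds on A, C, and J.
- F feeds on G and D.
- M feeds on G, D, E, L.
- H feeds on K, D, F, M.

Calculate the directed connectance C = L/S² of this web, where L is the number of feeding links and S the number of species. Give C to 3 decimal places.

The web has S = 13 species and L = 23 feeding links.
C = L / S² = 23 / 169 = 0.1361 ≈ 0.136.

C = 0.136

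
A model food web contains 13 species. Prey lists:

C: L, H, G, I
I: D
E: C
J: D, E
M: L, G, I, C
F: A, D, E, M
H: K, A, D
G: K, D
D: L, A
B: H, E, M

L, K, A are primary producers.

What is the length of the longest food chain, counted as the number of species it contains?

6 species

One longest chain: L → D → H → C → E → J.
It has 6 species and 5 links.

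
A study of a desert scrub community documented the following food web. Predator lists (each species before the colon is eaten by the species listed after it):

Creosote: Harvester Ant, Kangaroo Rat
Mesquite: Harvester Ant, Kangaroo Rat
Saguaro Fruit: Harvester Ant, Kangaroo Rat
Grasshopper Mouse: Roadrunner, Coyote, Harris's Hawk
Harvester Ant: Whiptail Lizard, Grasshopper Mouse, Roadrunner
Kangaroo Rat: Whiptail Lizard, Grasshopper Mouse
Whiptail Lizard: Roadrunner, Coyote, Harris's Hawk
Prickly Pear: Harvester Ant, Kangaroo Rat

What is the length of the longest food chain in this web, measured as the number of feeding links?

One longest chain: Creosote → Harvester Ant → Whiptail Lizard → Roadrunner.
It has 4 species and 3 links.

3 links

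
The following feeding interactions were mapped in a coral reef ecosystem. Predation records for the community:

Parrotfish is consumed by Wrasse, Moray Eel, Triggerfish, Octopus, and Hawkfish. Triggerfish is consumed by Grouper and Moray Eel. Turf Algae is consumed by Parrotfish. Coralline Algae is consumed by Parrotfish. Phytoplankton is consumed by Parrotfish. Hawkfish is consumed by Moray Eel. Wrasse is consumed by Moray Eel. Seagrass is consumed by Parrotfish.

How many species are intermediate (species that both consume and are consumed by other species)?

Intermediate species (has both prey and predators): Parrotfish, Wrasse, Triggerfish, Hawkfish.
Count: 4.

4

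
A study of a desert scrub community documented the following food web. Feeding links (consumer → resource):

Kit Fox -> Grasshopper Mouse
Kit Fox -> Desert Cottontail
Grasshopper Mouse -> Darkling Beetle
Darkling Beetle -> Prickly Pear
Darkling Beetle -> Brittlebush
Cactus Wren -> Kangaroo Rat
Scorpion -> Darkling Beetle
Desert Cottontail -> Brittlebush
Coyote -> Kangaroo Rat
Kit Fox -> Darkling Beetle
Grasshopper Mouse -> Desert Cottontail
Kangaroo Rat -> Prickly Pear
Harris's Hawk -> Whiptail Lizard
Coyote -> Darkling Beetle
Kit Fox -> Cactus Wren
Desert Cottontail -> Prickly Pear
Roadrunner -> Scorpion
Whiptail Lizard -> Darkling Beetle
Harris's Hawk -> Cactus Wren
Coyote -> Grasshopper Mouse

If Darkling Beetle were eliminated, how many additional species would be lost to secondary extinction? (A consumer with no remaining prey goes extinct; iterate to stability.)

3

Remove Darkling Beetle.
Round 1: Scorpion (all prey gone), Whiptail Lizard (all prey gone) → extinct.
Round 2: Roadrunner (all prey gone) → extinct.
No further losses. Total secondary extinctions: 3.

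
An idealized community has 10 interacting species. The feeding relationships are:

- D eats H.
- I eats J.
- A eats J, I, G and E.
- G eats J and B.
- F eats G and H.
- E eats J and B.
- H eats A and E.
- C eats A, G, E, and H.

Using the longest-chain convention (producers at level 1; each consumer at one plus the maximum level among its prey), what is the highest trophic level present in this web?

5

Producers (level 1): B, J.
B → E → A → H → C gives C level 5.
No species has a prey at level 5, so no species reaches level 6.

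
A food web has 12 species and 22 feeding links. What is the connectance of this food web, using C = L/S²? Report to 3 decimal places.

C = 0.153

The web has S = 12 species and L = 22 feeding links.
C = L / S² = 22 / 144 = 0.1528 ≈ 0.153.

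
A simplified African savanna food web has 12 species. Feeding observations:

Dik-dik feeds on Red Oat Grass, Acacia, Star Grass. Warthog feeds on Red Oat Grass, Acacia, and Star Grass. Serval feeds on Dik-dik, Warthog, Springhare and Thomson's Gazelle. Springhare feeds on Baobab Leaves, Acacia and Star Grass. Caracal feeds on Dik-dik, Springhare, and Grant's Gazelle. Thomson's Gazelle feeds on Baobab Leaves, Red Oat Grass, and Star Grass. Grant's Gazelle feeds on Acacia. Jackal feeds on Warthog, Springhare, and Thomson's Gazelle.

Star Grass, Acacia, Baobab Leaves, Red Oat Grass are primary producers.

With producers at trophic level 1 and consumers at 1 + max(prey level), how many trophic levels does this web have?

3

Producers (level 1): Star Grass, Acacia, Baobab Leaves, Red Oat Grass.
Star Grass → Dik-dik → Caracal gives Caracal level 3.
No species has a prey at level 3, so no species reaches level 4.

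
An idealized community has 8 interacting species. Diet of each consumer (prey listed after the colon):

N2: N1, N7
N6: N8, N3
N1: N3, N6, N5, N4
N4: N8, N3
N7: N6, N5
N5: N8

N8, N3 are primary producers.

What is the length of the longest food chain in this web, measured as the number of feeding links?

3 links

One longest chain: N8 → N6 → N1 → N2.
It has 4 species and 3 links.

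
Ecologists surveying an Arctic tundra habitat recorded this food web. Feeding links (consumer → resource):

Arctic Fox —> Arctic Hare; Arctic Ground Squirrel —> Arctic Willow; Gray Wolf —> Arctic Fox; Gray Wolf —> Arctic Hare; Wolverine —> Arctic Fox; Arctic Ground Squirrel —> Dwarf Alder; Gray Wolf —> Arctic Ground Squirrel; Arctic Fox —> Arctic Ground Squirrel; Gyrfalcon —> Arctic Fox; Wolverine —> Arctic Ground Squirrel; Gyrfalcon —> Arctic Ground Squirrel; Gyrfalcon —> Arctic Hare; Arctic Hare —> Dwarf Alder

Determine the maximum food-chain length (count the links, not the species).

3 links

One longest chain: Dwarf Alder → Arctic Hare → Arctic Fox → Gyrfalcon.
It has 4 species and 3 links.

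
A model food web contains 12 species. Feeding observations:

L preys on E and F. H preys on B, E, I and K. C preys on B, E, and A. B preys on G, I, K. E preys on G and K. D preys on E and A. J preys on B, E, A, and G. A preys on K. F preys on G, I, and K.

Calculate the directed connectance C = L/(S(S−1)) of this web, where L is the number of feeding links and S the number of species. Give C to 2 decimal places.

The web has S = 12 species and L = 24 feeding links.
C = L / (S(S−1)) = 24 / 132 = 0.1818 ≈ 0.18.

C = 0.18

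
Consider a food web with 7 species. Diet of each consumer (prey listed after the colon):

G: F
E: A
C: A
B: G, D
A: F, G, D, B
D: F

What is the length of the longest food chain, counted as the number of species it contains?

5 species

One longest chain: F → G → B → A → E.
It has 5 species and 4 links.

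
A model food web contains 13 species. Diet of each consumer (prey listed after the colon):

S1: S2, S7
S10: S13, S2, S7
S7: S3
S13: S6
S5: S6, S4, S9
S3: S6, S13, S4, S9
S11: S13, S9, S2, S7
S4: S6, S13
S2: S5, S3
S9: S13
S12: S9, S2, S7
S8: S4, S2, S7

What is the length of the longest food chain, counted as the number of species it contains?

6 species

One longest chain: S6 → S13 → S4 → S5 → S2 → S8.
It has 6 species and 5 links.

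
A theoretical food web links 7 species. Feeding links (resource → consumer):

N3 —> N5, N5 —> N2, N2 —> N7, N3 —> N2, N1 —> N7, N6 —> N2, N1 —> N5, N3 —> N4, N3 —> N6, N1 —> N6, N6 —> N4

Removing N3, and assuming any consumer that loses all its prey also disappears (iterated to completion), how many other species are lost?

0

Remove N3.
Every predator of it retains at least one other prey: N6 still has N1; N5 still has N1; N4 still has N6; N2 still has N6, N5.
No consumer loses all prey, so no secondary extinctions occur.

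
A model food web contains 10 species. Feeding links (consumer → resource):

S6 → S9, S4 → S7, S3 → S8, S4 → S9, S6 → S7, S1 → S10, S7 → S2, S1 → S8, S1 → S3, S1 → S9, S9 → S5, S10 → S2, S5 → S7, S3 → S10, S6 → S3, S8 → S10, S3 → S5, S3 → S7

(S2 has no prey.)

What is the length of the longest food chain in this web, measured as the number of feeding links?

One longest chain: S2 → S10 → S8 → S3 → S1.
It has 5 species and 4 links.

4 links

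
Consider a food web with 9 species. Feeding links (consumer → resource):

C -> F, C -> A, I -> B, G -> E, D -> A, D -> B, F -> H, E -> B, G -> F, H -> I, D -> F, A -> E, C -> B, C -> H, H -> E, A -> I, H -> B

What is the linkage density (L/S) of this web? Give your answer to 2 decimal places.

L/S = 1.89

There are L = 17 links among S = 9 species.
L/S = 17/9 = 1.8889 ≈ 1.89.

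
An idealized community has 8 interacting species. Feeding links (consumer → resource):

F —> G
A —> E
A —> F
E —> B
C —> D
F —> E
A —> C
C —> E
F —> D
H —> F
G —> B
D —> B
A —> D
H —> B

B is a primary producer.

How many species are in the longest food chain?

4 species

One longest chain: B → D → F → A.
It has 4 species and 3 links.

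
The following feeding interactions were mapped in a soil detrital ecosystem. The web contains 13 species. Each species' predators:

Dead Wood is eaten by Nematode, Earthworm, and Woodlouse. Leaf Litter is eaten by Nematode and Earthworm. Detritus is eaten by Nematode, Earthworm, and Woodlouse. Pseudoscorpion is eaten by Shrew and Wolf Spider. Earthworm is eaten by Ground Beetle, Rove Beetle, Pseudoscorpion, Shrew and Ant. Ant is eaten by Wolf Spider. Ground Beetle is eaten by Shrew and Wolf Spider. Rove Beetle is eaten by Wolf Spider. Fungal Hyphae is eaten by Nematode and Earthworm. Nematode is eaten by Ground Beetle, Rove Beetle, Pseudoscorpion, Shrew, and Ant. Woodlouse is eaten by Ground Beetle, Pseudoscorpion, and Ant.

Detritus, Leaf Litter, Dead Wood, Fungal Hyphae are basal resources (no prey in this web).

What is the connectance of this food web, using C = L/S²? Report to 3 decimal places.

The web has S = 13 species and L = 29 feeding links.
C = L / S² = 29 / 169 = 0.1716 ≈ 0.172.

C = 0.172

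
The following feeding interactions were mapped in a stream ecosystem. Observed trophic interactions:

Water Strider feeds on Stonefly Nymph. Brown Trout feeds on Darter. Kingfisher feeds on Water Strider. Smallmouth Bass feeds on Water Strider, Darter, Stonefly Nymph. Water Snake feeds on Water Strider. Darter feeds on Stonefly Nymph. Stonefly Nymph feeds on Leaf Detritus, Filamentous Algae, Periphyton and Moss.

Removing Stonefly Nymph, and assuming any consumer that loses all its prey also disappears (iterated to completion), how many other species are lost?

Remove Stonefly Nymph.
Round 1: Water Strider (all prey gone), Darter (all prey gone) → extinct.
Round 2: Kingfisher (all prey gone), Smallmouth Bass (all prey gone), Brown Trout (all prey gone), Water Snake (all prey gone) → extinct.
No further losses. Total secondary extinctions: 6.

6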